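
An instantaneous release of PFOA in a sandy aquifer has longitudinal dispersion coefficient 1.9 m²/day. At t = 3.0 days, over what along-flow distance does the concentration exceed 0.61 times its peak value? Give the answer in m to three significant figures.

6.71 m

The plume is Gaussian with σ = √(2Dt) = √(2 × 1.9 × 3.0) = 3.376 m.
C/C_peak = exp(−Δx²/(2σ²)) = 0.61 ⇒ Δx = σ·√(−2 ln 0.61) = 3.376 × 0.9943 = 3.357 m.
Width = 2Δx = 6.71 m.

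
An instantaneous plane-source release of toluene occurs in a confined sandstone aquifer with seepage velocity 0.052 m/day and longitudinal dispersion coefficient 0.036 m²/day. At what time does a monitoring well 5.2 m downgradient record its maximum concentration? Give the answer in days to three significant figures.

For the 1D instantaneous-source solution, setting ∂C/∂t = 0 at fixed x gives v²t² + 2Dt − x² = 0, so t = (√(D² + v²x²) − D)/v².
√(D² + v²x²) = √(0.036² + 0.052² × 5.2²) = 0.2728; v² = 0.002704.
t = (0.2728 − 0.036)/0.002704 = 87.6 days (vs. the pure-advection estimate x/v = 100 d).

87.6 days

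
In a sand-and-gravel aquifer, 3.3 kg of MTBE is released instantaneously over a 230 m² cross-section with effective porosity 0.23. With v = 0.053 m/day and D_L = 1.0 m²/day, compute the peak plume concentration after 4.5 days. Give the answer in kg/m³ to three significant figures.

0.00830 kg/m³

The peak of an instantaneous 1D plume sits at x = vt; there the Gaussian factor is 1 and C_max = M/(n_e·A·√(4πDt)), where n_e·A is the pore area the mass is dissolved in.
√(4πDt) = √(4π × 1.0 × 4.5) = 7.520 m, so C_max = 3.3/(0.23 × 230 × 7.520) = 0.00830 kg/m³.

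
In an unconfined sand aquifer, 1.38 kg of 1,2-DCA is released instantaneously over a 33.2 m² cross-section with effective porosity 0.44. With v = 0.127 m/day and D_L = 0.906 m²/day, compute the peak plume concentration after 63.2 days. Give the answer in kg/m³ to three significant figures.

0.00352 kg/m³

The peak of an instantaneous 1D plume sits at x = vt; there the Gaussian factor is 1 and C_max = M/(n_e·A·√(4πDt)), where n_e·A is the pore area the mass is dissolved in.
√(4πDt) = √(4π × 0.906 × 63.2) = 26.82 m, so C_max = 1.38/(0.44 × 33.2 × 26.82) = 0.00352 kg/m³.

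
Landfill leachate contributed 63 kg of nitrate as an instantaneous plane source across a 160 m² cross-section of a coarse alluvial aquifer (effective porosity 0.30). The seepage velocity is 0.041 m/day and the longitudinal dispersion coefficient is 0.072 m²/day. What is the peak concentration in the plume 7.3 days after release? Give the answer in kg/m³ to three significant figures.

0.511 kg/m³

The peak of an instantaneous 1D plume sits at x = vt; there the Gaussian factor is 1 and C_max = M/(n_e·A·√(4πDt)), where n_e·A is the pore area the mass is dissolved in.
√(4πDt) = √(4π × 0.072 × 7.3) = 2.570 m, so C_max = 63/(0.30 × 160 × 2.570) = 0.511 kg/m³.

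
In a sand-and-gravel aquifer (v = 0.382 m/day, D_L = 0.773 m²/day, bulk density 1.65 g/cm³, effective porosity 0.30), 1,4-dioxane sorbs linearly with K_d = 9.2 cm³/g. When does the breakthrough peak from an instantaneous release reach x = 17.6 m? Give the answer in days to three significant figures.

2120 days

Retardation factor R = 1 + ρ_b·K_d/n = 1 + 1.65 × 9.2/0.30 = 51.60.
Sorption retards both mechanisms: v_R = v/R = 0.007403 m/day, D_R = D/R = 0.01498 m²/day.
Peak time from v_R²t² + 2D_R t − x² = 0: t = (√(D_R² + v_R²x²) − D_R)/v_R².
√(D_R² + v_R²x²) = √(0.01498² + 0.007403² × 17.6²) = 0.1312; v_R² = 5.480e-05.
t = (0.1312 − 0.01498)/5.480e-05 = 2120 days.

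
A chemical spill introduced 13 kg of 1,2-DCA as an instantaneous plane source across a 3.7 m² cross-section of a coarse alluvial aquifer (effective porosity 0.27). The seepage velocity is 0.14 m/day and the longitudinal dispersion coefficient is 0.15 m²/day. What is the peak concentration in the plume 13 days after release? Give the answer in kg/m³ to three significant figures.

2.63 kg/m³

The peak of an instantaneous 1D plume sits at x = vt; there the Gaussian factor is 1 and C_max = M/(n_e·A·√(4πDt)), where n_e·A is the pore area the mass is dissolved in.
√(4πDt) = √(4π × 0.15 × 13) = 4.950 m, so C_max = 13/(0.27 × 3.7 × 4.950) = 2.63 kg/m³.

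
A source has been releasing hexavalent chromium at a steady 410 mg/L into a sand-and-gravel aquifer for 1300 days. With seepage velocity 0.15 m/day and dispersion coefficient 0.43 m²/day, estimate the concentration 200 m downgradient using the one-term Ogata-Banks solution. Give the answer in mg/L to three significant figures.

For a continuous step input, C/C₀ ≈ ½·erfc((x−vt)/(2√(Dt))).
vt = 0.15 × 1300 = 195 m and 2√(Dt) = 2√(0.43 × 1300) = 47.29 m.
Argument (x−vt)/(2√(Dt)) = (200 − 195)/47.29 = 0.1057; ½·erfc(0.1057) = 0.4406.
C = 410 × 0.4406 = 181 mg/L.

181 mg/L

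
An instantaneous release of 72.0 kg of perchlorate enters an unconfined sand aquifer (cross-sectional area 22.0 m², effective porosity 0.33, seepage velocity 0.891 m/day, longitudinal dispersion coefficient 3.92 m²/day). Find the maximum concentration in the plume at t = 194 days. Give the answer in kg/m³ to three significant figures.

The peak of an instantaneous 1D plume sits at x = vt; there the Gaussian factor is 1 and C_max = M/(n_e·A·√(4πDt)), where n_e·A is the pore area the mass is dissolved in.
√(4πDt) = √(4π × 3.92 × 194) = 97.76 m, so C_max = 72.0/(0.33 × 22.0 × 97.76) = 0.101 kg/m³.

0.101 kg/m³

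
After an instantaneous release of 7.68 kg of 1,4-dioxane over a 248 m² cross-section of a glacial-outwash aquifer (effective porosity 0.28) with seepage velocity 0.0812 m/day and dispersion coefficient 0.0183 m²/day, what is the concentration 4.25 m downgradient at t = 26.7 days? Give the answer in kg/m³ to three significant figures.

0.00486 kg/m³

For an instantaneous plane source, C(x,t) = M/(n_e·A·√(4πDt)) · exp(−(x−vt)²/(4Dt)), with n_e·A the pore (flow) area.
Plume center vt = 0.0812 × 26.7 = 2.16804 m, so the well at 4.25 m is 2.08196 m downgradient of the peak.
√(4πDt) = 2.478 m, giving peak height M/(n_e·A·√(4πDt)) = 7.68/(0.28 × 248 × 2.478) = 0.04463 kg/m³.
(x−vt)²/(4Dt) = (2.08196)²/(4 × 0.0183 × 26.7) = 2.218; exp(−2.218) = 0.1088.
C = 0.04463 × 0.1088 = 0.00486 kg/m³.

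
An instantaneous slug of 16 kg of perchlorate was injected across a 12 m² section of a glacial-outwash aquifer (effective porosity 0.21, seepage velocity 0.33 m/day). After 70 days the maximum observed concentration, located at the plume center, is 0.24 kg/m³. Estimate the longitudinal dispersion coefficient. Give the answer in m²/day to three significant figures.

0.796 m²/day

At the plume center C_max = M/(n_e·A·√(4πDt)), so D = M²/(4πt·(n_e·A·C_max)²).
n_e·A·C_max = 0.21 × 12 × 0.24 = 0.6048 kg/m.
D = 16²/(4π × 70 × 0.6048²) = 0.796 m²/day.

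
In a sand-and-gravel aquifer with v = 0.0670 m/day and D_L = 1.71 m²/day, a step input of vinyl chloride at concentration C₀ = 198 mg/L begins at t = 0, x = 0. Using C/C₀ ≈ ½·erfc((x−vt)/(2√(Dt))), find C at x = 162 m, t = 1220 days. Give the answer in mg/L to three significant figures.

21.2 mg/L

For a continuous step input, C/C₀ ≈ ½·erfc((x−vt)/(2√(Dt))).
vt = 0.0670 × 1220 = 81.74 m and 2√(Dt) = 2√(1.71 × 1220) = 91.35 m.
Argument (x−vt)/(2√(Dt)) = (162 − 81.74)/91.35 = 0.8786; ½·erfc(0.8786) = 0.1070.
C = 198 × 0.1070 = 21.2 mg/L.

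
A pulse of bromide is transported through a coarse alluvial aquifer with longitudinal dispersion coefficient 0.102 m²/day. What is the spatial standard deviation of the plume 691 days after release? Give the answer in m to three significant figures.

Dispersive spreading gives a Gaussian with σ² = 2Dt; advection only shifts the center.
σ = √(2 × 0.102 × 691) = 11.9 m.

11.9 m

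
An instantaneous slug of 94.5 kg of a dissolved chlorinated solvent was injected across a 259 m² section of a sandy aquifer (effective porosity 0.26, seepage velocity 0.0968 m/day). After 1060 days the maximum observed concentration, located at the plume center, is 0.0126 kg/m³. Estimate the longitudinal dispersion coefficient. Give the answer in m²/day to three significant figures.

At the plume center C_max = M/(n_e·A·√(4πDt)), so D = M²/(4πt·(n_e·A·C_max)²).
n_e·A·C_max = 0.26 × 259 × 0.0126 = 0.8485 kg/m.
D = 94.5²/(4π × 1060 × 0.8485²) = 0.931 m²/day.

0.931 m²/day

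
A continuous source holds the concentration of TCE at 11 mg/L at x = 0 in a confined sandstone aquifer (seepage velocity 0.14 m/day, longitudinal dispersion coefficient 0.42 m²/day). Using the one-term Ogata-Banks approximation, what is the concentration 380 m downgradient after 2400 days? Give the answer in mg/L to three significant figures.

1.80 mg/L

For a continuous step input, C/C₀ ≈ ½·erfc((x−vt)/(2√(Dt))).
vt = 0.14 × 2400 = 336 m and 2√(Dt) = 2√(0.42 × 2400) = 63.50 m.
Argument (x−vt)/(2√(Dt)) = (380 − 336)/63.50 = 0.6929; ½·erfc(0.6929) = 0.1636.
C = 11 × 0.1636 = 1.80 mg/L.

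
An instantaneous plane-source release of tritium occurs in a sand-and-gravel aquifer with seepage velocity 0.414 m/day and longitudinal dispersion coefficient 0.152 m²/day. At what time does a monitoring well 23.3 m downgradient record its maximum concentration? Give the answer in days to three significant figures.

55.4 days

For the 1D instantaneous-source solution, setting ∂C/∂t = 0 at fixed x gives v²t² + 2Dt − x² = 0, so t = (√(D² + v²x²) − D)/v².
√(D² + v²x²) = √(0.152² + 0.414² × 23.3²) = 9.647; v² = 0.171396.
t = (9.647 − 0.152)/0.171396 = 55.4 days (vs. the pure-advection estimate x/v = 56.3 d).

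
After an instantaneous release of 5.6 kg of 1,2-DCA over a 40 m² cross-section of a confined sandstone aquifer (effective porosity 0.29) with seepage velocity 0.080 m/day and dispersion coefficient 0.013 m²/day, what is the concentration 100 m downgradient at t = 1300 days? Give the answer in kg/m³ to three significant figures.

0.0261 kg/m³

For an instantaneous plane source, C(x,t) = M/(n_e·A·√(4πDt)) · exp(−(x−vt)²/(4Dt)), with n_e·A the pore (flow) area.
Plume center vt = 0.080 × 1300 = 104 m, so the well at 100 m is 4 m upgradient of the peak.
√(4πDt) = 14.57 m, giving peak height M/(n_e·A·√(4πDt)) = 5.6/(0.29 × 40 × 14.57) = 0.03313 kg/m³.
(x−vt)²/(4Dt) = (-4)²/(4 × 0.013 × 1300) = 0.2367; exp(−0.2367) = 0.7892.
C = 0.03313 × 0.7892 = 0.0261 kg/m³.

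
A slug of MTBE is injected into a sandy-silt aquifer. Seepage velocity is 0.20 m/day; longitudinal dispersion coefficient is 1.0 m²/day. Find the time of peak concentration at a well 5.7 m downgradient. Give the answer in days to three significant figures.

12.9 days

For the 1D instantaneous-source solution, setting ∂C/∂t = 0 at fixed x gives v²t² + 2Dt − x² = 0, so t = (√(D² + v²x²) − D)/v².
√(D² + v²x²) = √(1.0² + 0.20² × 5.7²) = 1.516; v² = 0.04.
t = (1.516 − 1.0)/0.04 = 12.9 days (vs. the pure-advection estimate x/v = 28.5 d).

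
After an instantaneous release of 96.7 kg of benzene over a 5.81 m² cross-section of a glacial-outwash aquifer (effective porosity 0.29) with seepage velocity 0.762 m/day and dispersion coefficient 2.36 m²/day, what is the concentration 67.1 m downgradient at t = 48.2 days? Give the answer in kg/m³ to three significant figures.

For an instantaneous plane source, C(x,t) = M/(n_e·A·√(4πDt)) · exp(−(x−vt)²/(4Dt)), with n_e·A the pore (flow) area.
Plume center vt = 0.762 × 48.2 = 36.7284 m, so the well at 67.1 m is 30.3716 m downgradient of the peak.
√(4πDt) = 37.81 m, giving peak height M/(n_e·A·√(4πDt)) = 96.7/(0.29 × 5.81 × 37.81) = 1.518 kg/m³.
(x−vt)²/(4Dt) = (30.3716)²/(4 × 2.36 × 48.2) = 2.027; exp(−2.027) = 0.1317.
C = 1.518 × 0.1317 = 0.200 kg/m³.

0.200 kg/m³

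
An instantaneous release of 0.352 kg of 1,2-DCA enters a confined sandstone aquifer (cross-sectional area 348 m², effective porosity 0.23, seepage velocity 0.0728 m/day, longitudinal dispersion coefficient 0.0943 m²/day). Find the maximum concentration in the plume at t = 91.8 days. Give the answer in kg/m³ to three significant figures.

0.000422 kg/m³

The peak of an instantaneous 1D plume sits at x = vt; there the Gaussian factor is 1 and C_max = M/(n_e·A·√(4πDt)), where n_e·A is the pore area the mass is dissolved in.
√(4πDt) = √(4π × 0.0943 × 91.8) = 10.43 m, so C_max = 0.352/(0.23 × 348 × 10.43) = 0.000422 kg/m³.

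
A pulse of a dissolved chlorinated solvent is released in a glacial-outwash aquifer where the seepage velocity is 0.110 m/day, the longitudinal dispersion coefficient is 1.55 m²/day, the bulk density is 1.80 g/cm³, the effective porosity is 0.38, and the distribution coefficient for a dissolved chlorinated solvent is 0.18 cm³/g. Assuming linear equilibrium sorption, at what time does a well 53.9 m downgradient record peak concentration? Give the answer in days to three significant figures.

Retardation factor R = 1 + ρ_b·K_d/n = 1 + 1.80 × 0.18/0.38 = 1.853.
Sorption retards both mechanisms: v_R = v/R = 0.05936 m/day, D_R = D/R = 0.8365 m²/day.
Peak time from v_R²t² + 2D_R t − x² = 0: t = (√(D_R² + v_R²x²) − D_R)/v_R².
√(D_R² + v_R²x²) = √(0.8365² + 0.05936² × 53.9²) = 3.307; v_R² = 0.003524.
t = (3.307 − 0.8365)/0.003524 = 701 days.

701 days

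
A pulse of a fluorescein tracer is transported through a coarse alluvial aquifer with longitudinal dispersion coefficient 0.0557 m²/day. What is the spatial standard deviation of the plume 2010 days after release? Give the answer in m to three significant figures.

15.0 m

Dispersive spreading gives a Gaussian with σ² = 2Dt; advection only shifts the center.
σ = √(2 × 0.0557 × 2010) = 15.0 m.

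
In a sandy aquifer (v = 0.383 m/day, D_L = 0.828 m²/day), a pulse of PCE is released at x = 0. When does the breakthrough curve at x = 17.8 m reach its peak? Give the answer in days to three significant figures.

For the 1D instantaneous-source solution, setting ∂C/∂t = 0 at fixed x gives v²t² + 2Dt − x² = 0, so t = (√(D² + v²x²) − D)/v².
√(D² + v²x²) = √(0.828² + 0.383² × 17.8²) = 6.867; v² = 0.146689.
t = (6.867 − 0.828)/0.146689 = 41.2 days (vs. the pure-advection estimate x/v = 46.5 d).

41.2 days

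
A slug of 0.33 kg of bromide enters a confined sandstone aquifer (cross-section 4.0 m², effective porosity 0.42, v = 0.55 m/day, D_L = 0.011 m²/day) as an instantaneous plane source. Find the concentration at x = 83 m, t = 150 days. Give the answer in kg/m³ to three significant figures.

0.0415 kg/m³

For an instantaneous plane source, C(x,t) = M/(n_e·A·√(4πDt)) · exp(−(x−vt)²/(4Dt)), with n_e·A the pore (flow) area.
Plume center vt = 0.55 × 150 = 82.5 m, so the well at 83 m is 0.5 m downgradient of the peak.
√(4πDt) = 4.554 m, giving peak height M/(n_e·A·√(4πDt)) = 0.33/(0.42 × 4.0 × 4.554) = 0.04313 kg/m³.
(x−vt)²/(4Dt) = (0.5)²/(4 × 0.011 × 150) = 0.03788; exp(−0.03788) = 0.9628.
C = 0.04313 × 0.9628 = 0.0415 kg/m³.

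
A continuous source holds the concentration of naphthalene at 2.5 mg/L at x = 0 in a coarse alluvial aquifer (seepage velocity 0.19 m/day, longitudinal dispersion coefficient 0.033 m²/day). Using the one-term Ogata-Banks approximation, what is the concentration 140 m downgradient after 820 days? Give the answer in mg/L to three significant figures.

2.46 mg/L

For a continuous step input, C/C₀ ≈ ½·erfc((x−vt)/(2√(Dt))).
vt = 0.19 × 820 = 155.8 m and 2√(Dt) = 2√(0.033 × 820) = 10.40 m.
Argument (x−vt)/(2√(Dt)) = (140 − 155.8)/10.40 = -1.519; ½·erfc(-1.519) = 0.9842.
C = 2.5 × 0.9842 = 2.46 mg/L.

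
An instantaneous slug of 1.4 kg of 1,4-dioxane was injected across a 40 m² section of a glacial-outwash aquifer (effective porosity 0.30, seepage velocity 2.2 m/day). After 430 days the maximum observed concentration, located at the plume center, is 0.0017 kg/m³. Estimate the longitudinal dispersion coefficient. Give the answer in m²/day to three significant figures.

At the plume center C_max = M/(n_e·A·√(4πDt)), so D = M²/(4πt·(n_e·A·C_max)²).
n_e·A·C_max = 0.30 × 40 × 0.0017 = 0.02040 kg/m.
D = 1.4²/(4π × 430 × 0.02040²) = 0.872 m²/day.

0.872 m²/day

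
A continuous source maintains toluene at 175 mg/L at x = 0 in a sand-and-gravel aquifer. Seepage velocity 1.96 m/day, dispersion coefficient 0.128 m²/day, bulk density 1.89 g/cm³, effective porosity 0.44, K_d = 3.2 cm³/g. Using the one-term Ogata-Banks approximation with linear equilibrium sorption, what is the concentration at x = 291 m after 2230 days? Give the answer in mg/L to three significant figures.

141 mg/L

Retardation factor R = 1 + ρ_b·K_d/n = 1 + 1.89 × 3.2/0.44 = 14.75.
Sorption retards both mechanisms: v_R = v/R = 0.1329 m/day, D_R = D/R = 0.008678 m²/day.
v_R·t = 0.1329 × 2230 = 296.367 m; 2√(D_R t) = 8.798 m; argument = (291 − 296.367)/8.798 = -0.6100.
C = C₀ × ½·erfc(-0.6100) = 175 × 0.8058 = 141 mg/L.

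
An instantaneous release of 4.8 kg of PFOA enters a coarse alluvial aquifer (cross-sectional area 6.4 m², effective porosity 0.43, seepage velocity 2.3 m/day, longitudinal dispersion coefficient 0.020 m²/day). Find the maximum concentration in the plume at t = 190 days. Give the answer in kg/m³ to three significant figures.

0.252 kg/m³

The peak of an instantaneous 1D plume sits at x = vt; there the Gaussian factor is 1 and C_max = M/(n_e·A·√(4πDt)), where n_e·A is the pore area the mass is dissolved in.
√(4πDt) = √(4π × 0.020 × 190) = 6.910 m, so C_max = 4.8/(0.43 × 6.4 × 6.910) = 0.252 kg/m³.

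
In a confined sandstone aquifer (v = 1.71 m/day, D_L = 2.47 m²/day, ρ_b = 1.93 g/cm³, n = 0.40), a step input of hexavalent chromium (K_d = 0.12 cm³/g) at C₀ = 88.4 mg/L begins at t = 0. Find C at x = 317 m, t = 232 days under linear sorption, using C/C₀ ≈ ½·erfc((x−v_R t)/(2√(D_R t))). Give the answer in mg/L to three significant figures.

Retardation factor R = 1 + ρ_b·K_d/n = 1 + 1.93 × 0.12/0.40 = 1.579.
Sorption retards both mechanisms: v_R = v/R = 1.083 m/day, D_R = D/R = 1.564 m²/day.
v_R·t = 1.083 × 232 = 251.256 m; 2√(D_R t) = 38.10 m; argument = (317 − 251.256)/38.10 = 1.726.
C = C₀ × ½·erfc(1.726) = 88.4 × 0.007325 = 0.648 mg/L.

0.648 mg/L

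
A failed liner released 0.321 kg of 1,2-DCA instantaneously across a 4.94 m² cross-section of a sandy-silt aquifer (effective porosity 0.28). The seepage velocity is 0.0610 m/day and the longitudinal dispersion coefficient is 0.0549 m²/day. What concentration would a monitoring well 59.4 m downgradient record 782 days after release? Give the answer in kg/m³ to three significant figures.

For an instantaneous plane source, C(x,t) = M/(n_e·A·√(4πDt)) · exp(−(x−vt)²/(4Dt)), with n_e·A the pore (flow) area.
Plume center vt = 0.0610 × 782 = 47.702 m, so the well at 59.4 m is 11.698 m downgradient of the peak.
√(4πDt) = 23.23 m, giving peak height M/(n_e·A·√(4πDt)) = 0.321/(0.28 × 4.94 × 23.23) = 0.009990 kg/m³.
(x−vt)²/(4Dt) = (11.698)²/(4 × 0.0549 × 782) = 0.7969; exp(−0.7969) = 0.4507.
C = 0.009990 × 0.4507 = 0.00450 kg/m³.

0.00450 kg/m³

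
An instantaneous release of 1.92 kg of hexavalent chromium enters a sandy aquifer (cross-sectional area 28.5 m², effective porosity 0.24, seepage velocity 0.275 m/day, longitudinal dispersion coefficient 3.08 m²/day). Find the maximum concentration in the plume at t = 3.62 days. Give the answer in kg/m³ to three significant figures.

0.0237 kg/m³

The peak of an instantaneous 1D plume sits at x = vt; there the Gaussian factor is 1 and C_max = M/(n_e·A·√(4πDt)), where n_e·A is the pore area the mass is dissolved in.
√(4πDt) = √(4π × 3.08 × 3.62) = 11.84 m, so C_max = 1.92/(0.24 × 28.5 × 11.84) = 0.0237 kg/m³.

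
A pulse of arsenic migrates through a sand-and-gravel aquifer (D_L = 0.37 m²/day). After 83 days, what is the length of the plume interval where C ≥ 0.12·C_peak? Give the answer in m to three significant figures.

32.3 m

The plume is Gaussian with σ = √(2Dt) = √(2 × 0.37 × 83) = 7.837 m.
C/C_peak = exp(−Δx²/(2σ²)) = 0.12 ⇒ Δx = σ·√(−2 ln 0.12) = 7.837 × 2.059 = 16.14 m.
Width = 2Δx = 32.3 m.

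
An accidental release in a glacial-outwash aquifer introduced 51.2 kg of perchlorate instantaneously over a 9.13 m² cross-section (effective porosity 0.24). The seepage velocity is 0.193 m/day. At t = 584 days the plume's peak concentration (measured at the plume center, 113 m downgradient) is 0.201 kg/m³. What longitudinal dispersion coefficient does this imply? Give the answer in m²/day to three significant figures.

1.84 m²/day

At the plume center C_max = M/(n_e·A·√(4πDt)), so D = M²/(4πt·(n_e·A·C_max)²).
n_e·A·C_max = 0.24 × 9.13 × 0.201 = 0.4404 kg/m.
D = 51.2²/(4π × 584 × 0.4404²) = 1.84 m²/day.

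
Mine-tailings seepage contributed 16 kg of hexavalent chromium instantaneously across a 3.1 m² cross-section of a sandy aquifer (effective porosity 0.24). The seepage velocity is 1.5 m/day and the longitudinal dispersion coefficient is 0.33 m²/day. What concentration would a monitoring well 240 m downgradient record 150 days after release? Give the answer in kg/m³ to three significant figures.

0.277 kg/m³

For an instantaneous plane source, C(x,t) = M/(n_e·A·√(4πDt)) · exp(−(x−vt)²/(4Dt)), with n_e·A the pore (flow) area.
Plume center vt = 1.5 × 150 = 225 m, so the well at 240 m is 15 m downgradient of the peak.
√(4πDt) = 24.94 m, giving peak height M/(n_e·A·√(4πDt)) = 16/(0.24 × 3.1 × 24.94) = 0.8623 kg/m³.
(x−vt)²/(4Dt) = (15)²/(4 × 0.33 × 150) = 1.136; exp(−1.136) = 0.3211.
C = 0.8623 × 0.3211 = 0.277 kg/m³.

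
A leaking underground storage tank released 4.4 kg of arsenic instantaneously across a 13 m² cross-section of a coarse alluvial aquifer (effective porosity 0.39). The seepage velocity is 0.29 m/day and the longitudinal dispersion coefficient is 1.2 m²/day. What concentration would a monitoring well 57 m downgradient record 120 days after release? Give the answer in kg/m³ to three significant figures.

For an instantaneous plane source, C(x,t) = M/(n_e·A·√(4πDt)) · exp(−(x−vt)²/(4Dt)), with n_e·A the pore (flow) area.
Plume center vt = 0.29 × 120 = 34.8 m, so the well at 57 m is 22.2 m downgradient of the peak.
√(4πDt) = 42.54 m, giving peak height M/(n_e·A·√(4πDt)) = 4.4/(0.39 × 13 × 42.54) = 0.02040 kg/m³.
(x−vt)²/(4Dt) = (22.2)²/(4 × 1.2 × 120) = 0.8556; exp(−0.8556) = 0.4250.
C = 0.02040 × 0.4250 = 0.00867 kg/m³.

0.00867 kg/m³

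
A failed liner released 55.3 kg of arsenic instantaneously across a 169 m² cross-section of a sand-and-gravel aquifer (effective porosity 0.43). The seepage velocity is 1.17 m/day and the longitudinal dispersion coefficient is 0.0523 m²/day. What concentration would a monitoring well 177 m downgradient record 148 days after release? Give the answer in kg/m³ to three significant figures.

For an instantaneous plane source, C(x,t) = M/(n_e·A·√(4πDt)) · exp(−(x−vt)²/(4Dt)), with n_e·A the pore (flow) area.
Plume center vt = 1.17 × 148 = 173.16 m, so the well at 177 m is 3.84 m downgradient of the peak.
√(4πDt) = 9.862 m, giving peak height M/(n_e·A·√(4πDt)) = 55.3/(0.43 × 169 × 9.862) = 0.07716 kg/m³.
(x−vt)²/(4Dt) = (3.84)²/(4 × 0.0523 × 148) = 0.4763; exp(−0.4763) = 0.6211.
C = 0.07716 × 0.6211 = 0.0479 kg/m³.

0.0479 kg/m³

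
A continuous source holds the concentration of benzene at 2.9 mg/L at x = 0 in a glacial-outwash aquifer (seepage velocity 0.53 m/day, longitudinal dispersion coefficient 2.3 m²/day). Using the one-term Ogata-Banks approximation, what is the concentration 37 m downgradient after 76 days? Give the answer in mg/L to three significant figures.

For a continuous step input, C/C₀ ≈ ½·erfc((x−vt)/(2√(Dt))).
vt = 0.53 × 76 = 40.28 m and 2√(Dt) = 2√(2.3 × 76) = 26.44 m.
Argument (x−vt)/(2√(Dt)) = (37 − 40.28)/26.44 = -0.1241; ½·erfc(-0.1241) = 0.5697.
C = 2.9 × 0.5697 = 1.65 mg/L.

1.65 mg/L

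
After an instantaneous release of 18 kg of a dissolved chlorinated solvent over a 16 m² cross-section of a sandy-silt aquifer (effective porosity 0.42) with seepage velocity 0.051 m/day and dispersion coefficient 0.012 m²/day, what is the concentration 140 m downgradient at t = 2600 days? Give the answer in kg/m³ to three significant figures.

0.0872 kg/m³

For an instantaneous plane source, C(x,t) = M/(n_e·A·√(4πDt)) · exp(−(x−vt)²/(4Dt)), with n_e·A the pore (flow) area.
Plume center vt = 0.051 × 2600 = 132.6 m, so the well at 140 m is 7.4 m downgradient of the peak.
√(4πDt) = 19.80 m, giving peak height M/(n_e·A·√(4πDt)) = 18/(0.42 × 16 × 19.80) = 0.1353 kg/m³.
(x−vt)²/(4Dt) = (7.4)²/(4 × 0.012 × 2600) = 0.4388; exp(−0.4388) = 0.6448.
C = 0.1353 × 0.6448 = 0.0872 kg/m³.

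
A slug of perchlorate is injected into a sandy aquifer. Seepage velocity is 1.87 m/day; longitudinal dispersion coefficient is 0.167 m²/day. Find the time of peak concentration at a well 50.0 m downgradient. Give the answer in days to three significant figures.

For the 1D instantaneous-source solution, setting ∂C/∂t = 0 at fixed x gives v²t² + 2Dt − x² = 0, so t = (√(D² + v²x²) − D)/v².
√(D² + v²x²) = √(0.167² + 1.87² × 50.0²) = 93.50; v² = 3.4969.
t = (93.50 − 0.167)/3.4969 = 26.7 days (vs. the pure-advection estimate x/v = 26.7 d).

26.7 days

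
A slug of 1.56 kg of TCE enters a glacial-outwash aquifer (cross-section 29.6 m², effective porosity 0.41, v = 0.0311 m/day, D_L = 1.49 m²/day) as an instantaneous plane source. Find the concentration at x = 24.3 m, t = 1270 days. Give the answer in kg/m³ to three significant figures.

0.000809 kg/m³

For an instantaneous plane source, C(x,t) = M/(n_e·A·√(4πDt)) · exp(−(x−vt)²/(4Dt)), with n_e·A the pore (flow) area.
Plume center vt = 0.0311 × 1270 = 39.497 m, so the well at 24.3 m is 15.197 m upgradient of the peak.
√(4πDt) = 154.2 m, giving peak height M/(n_e·A·√(4πDt)) = 1.56/(0.41 × 29.6 × 154.2) = 0.0008336 kg/m³.
(x−vt)²/(4Dt) = (-15.197)²/(4 × 1.49 × 1270) = 0.03051; exp(−0.03051) = 0.9700.
C = 0.0008336 × 0.9700 = 0.000809 kg/m³.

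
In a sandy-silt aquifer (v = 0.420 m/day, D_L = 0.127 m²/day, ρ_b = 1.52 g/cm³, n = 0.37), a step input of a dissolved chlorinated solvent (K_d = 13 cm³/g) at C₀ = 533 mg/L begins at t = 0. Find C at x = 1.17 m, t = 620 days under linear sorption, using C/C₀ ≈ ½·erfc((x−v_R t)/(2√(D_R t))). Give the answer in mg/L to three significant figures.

524 mg/L

Retardation factor R = 1 + ρ_b·K_d/n = 1 + 1.52 × 13/0.37 = 54.41.
Sorption retards both mechanisms: v_R = v/R = 0.007719 m/day, D_R = D/R = 0.002334 m²/day.
v_R·t = 0.007719 × 620 = 4.78578 m; 2√(D_R t) = 2.406 m; argument = (1.17 − 4.78578)/2.406 = -1.503.
C = C₀ × ½·erfc(-1.503) = 533 × 0.9832 = 524 mg/L.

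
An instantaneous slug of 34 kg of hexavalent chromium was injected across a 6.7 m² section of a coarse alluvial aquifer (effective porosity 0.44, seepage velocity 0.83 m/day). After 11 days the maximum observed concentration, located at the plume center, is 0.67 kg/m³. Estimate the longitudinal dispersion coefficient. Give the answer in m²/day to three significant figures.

2.14 m²/day

At the plume center C_max = M/(n_e·A·√(4πDt)), so D = M²/(4πt·(n_e·A·C_max)²).
n_e·A·C_max = 0.44 × 6.7 × 0.67 = 1.975 kg/m.
D = 34²/(4π × 11 × 1.975²) = 2.14 m²/day.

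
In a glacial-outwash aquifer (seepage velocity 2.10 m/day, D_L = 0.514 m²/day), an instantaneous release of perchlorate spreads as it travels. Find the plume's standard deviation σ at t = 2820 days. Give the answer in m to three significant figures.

Dispersive spreading gives a Gaussian with σ² = 2Dt; advection only shifts the center.
σ = √(2 × 0.514 × 2820) = 53.8 m.

53.8 m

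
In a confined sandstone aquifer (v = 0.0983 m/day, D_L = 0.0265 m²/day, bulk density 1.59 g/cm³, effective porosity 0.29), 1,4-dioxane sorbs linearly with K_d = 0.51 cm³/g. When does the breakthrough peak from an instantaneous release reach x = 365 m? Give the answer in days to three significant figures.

14100 days

Retardation factor R = 1 + ρ_b·K_d/n = 1 + 1.59 × 0.51/0.29 = 3.796.
Sorption retards both mechanisms: v_R = v/R = 0.02590 m/day, D_R = D/R = 0.006981 m²/day.
Peak time from v_R²t² + 2D_R t − x² = 0: t = (√(D_R² + v_R²x²) − D_R)/v_R².
√(D_R² + v_R²x²) = √(0.006981² + 0.02590² × 365²) = 9.454; v_R² = 0.0006708.
t = (9.454 − 0.006981)/0.0006708 = 14100 days.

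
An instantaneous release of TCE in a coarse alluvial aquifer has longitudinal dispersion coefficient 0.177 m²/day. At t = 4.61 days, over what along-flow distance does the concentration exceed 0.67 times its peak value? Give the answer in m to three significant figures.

2.29 m

The plume is Gaussian with σ = √(2Dt) = √(2 × 0.177 × 4.61) = 1.277 m.
C/C_peak = exp(−Δx²/(2σ²)) = 0.67 ⇒ Δx = σ·√(−2 ln 0.67) = 1.277 × 0.8950 = 1.143 m.
Width = 2Δx = 2.29 m.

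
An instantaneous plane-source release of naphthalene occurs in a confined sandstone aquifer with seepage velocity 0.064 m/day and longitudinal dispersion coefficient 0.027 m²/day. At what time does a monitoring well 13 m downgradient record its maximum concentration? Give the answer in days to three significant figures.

197 days

For the 1D instantaneous-source solution, setting ∂C/∂t = 0 at fixed x gives v²t² + 2Dt − x² = 0, so t = (√(D² + v²x²) − D)/v².
√(D² + v²x²) = √(0.027² + 0.064² × 13²) = 0.8324; v² = 0.004096.
t = (0.8324 − 0.027)/0.004096 = 197 days (vs. the pure-advection estimate x/v = 203 d).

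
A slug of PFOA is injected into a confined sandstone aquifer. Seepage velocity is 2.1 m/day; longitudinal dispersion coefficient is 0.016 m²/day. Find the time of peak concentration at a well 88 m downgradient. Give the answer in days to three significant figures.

41.9 days

For the 1D instantaneous-source solution, setting ∂C/∂t = 0 at fixed x gives v²t² + 2Dt − x² = 0, so t = (√(D² + v²x²) − D)/v².
√(D² + v²x²) = √(0.016² + 2.1² × 88²) = 184.8; v² = 4.41.
t = (184.8 − 0.016)/4.41 = 41.9 days (vs. the pure-advection estimate x/v = 41.9 d).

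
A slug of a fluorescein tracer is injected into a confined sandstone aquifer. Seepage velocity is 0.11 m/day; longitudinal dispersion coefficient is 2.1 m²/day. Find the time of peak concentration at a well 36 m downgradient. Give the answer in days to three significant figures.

197 days

For the 1D instantaneous-source solution, setting ∂C/∂t = 0 at fixed x gives v²t² + 2Dt − x² = 0, so t = (√(D² + v²x²) − D)/v².
√(D² + v²x²) = √(2.1² + 0.11² × 36²) = 4.482; v² = 0.0121.
t = (4.482 − 2.1)/0.0121 = 197 days (vs. the pure-advection estimate x/v = 327 d).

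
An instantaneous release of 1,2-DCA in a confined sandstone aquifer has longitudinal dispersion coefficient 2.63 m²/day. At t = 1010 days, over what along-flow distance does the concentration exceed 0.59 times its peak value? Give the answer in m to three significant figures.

150 m

The plume is Gaussian with σ = √(2Dt) = √(2 × 2.63 × 1010) = 72.89 m.
C/C_peak = exp(−Δx²/(2σ²)) = 0.59 ⇒ Δx = σ·√(−2 ln 0.59) = 72.89 × 1.027 = 74.86 m.
Width = 2Δx = 150 m.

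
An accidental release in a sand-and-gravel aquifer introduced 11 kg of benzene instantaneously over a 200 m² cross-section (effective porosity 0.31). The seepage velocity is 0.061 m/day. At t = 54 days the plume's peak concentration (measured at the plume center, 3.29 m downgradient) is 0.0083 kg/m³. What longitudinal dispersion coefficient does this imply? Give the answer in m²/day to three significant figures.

At the plume center C_max = M/(n_e·A·√(4πDt)), so D = M²/(4πt·(n_e·A·C_max)²).
n_e·A·C_max = 0.31 × 200 × 0.0083 = 0.5146 kg/m.
D = 11²/(4π × 54 × 0.5146²) = 0.673 m²/day.

0.673 m²/day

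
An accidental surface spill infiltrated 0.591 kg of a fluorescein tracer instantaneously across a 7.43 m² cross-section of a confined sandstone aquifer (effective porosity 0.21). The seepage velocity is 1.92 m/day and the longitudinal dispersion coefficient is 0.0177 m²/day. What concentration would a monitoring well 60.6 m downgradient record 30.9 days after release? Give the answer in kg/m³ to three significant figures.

For an instantaneous plane source, C(x,t) = M/(n_e·A·√(4πDt)) · exp(−(x−vt)²/(4Dt)), with n_e·A the pore (flow) area.
Plume center vt = 1.92 × 30.9 = 59.328 m, so the well at 60.6 m is 1.272 m downgradient of the peak.
√(4πDt) = 2.622 m, giving peak height M/(n_e·A·√(4πDt)) = 0.591/(0.21 × 7.43 × 2.622) = 0.1445 kg/m³.
(x−vt)²/(4Dt) = (1.272)²/(4 × 0.0177 × 30.9) = 0.7396; exp(−0.7396) = 0.4773.
C = 0.1445 × 0.4773 = 0.0690 kg/m³.

0.0690 kg/m³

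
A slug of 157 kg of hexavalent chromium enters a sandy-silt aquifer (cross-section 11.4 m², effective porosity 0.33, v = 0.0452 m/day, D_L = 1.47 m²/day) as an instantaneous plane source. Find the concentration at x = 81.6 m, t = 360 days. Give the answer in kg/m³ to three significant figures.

0.0682 kg/m³

For an instantaneous plane source, C(x,t) = M/(n_e·A·√(4πDt)) · exp(−(x−vt)²/(4Dt)), with n_e·A the pore (flow) area.
Plume center vt = 0.0452 × 360 = 16.272 m, so the well at 81.6 m is 65.328 m downgradient of the peak.
√(4πDt) = 81.55 m, giving peak height M/(n_e·A·√(4πDt)) = 157/(0.33 × 11.4 × 81.55) = 0.5117 kg/m³.
(x−vt)²/(4Dt) = (65.328)²/(4 × 1.47 × 360) = 2.016; exp(−2.016) = 0.1332.
C = 0.5117 × 0.1332 = 0.0682 kg/m³.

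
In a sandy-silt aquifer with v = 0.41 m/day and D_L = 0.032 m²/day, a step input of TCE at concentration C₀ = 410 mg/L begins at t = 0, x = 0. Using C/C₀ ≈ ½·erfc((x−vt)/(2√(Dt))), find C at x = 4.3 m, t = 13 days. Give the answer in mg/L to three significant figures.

For a continuous step input, C/C₀ ≈ ½·erfc((x−vt)/(2√(Dt))).
vt = 0.41 × 13 = 5.33 m and 2√(Dt) = 2√(0.032 × 13) = 1.290 m.
Argument (x−vt)/(2√(Dt)) = (4.3 − 5.33)/1.290 = -0.7984; ½·erfc(-0.7984) = 0.8706.
C = 410 × 0.8706 = 357 mg/L.

357 mg/L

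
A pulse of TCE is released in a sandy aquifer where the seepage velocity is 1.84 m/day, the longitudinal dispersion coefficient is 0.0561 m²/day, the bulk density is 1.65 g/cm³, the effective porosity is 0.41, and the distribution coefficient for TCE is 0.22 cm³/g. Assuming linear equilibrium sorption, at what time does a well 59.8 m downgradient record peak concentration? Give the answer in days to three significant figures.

Retardation factor R = 1 + ρ_b·K_d/n = 1 + 1.65 × 0.22/0.41 = 1.885.
Sorption retards both mechanisms: v_R = v/R = 0.9761 m/day, D_R = D/R = 0.02976 m²/day.
Peak time from v_R²t² + 2D_R t − x² = 0: t = (√(D_R² + v_R²x²) − D_R)/v_R².
√(D_R² + v_R²x²) = √(0.02976² + 0.9761² × 59.8²) = 58.37; v_R² = 0.9528.
t = (58.37 − 0.02976)/0.9528 = 61.2 days.

61.2 days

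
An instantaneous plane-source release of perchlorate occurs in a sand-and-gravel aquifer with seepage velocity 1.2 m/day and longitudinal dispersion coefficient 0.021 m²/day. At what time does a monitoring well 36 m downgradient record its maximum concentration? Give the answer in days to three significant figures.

For the 1D instantaneous-source solution, setting ∂C/∂t = 0 at fixed x gives v²t² + 2Dt − x² = 0, so t = (√(D² + v²x²) − D)/v².
√(D² + v²x²) = √(0.021² + 1.2² × 36²) = 43.20; v² = 1.44.
t = (43.20 − 0.021)/1.44 = 30.0 days (vs. the pure-advection estimate x/v = 30.0 d).

30.0 days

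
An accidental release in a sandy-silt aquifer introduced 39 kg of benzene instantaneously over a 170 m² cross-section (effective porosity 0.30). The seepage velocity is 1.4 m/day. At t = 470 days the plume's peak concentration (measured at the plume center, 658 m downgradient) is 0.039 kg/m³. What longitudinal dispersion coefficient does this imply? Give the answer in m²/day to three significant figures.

At the plume center C_max = M/(n_e·A·√(4πDt)), so D = M²/(4πt·(n_e·A·C_max)²).
n_e·A·C_max = 0.30 × 170 × 0.039 = 1.989 kg/m.
D = 39²/(4π × 470 × 1.989²) = 0.0651 m²/day.

0.0651 m²/day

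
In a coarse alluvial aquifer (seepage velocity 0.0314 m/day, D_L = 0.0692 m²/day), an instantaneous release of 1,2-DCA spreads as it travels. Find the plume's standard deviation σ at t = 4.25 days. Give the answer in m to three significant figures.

Dispersive spreading gives a Gaussian with σ² = 2Dt; advection only shifts the center.
σ = √(2 × 0.0692 × 4.25) = 0.767 m.

0.767 m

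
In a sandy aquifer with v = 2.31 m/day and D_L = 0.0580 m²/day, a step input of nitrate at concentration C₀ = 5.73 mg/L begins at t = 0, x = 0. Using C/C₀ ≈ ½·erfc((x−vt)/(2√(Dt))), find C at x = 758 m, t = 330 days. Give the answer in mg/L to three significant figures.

For a continuous step input, C/C₀ ≈ ½·erfc((x−vt)/(2√(Dt))).
vt = 2.31 × 330 = 762.3 m and 2√(Dt) = 2√(0.0580 × 330) = 8.750 m.
Argument (x−vt)/(2√(Dt)) = (758 − 762.3)/8.750 = -0.4914; ½·erfc(-0.4914) = 0.7565.
C = 5.73 × 0.7565 = 4.33 mg/L.

4.33 mg/L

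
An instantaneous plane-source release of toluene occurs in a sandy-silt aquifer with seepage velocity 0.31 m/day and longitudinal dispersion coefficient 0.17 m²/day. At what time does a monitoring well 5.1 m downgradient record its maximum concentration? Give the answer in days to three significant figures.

14.8 days

For the 1D instantaneous-source solution, setting ∂C/∂t = 0 at fixed x gives v²t² + 2Dt − x² = 0, so t = (√(D² + v²x²) − D)/v².
√(D² + v²x²) = √(0.17² + 0.31² × 5.1²) = 1.590; v² = 0.0961.
t = (1.590 − 0.17)/0.0961 = 14.8 days (vs. the pure-advection estimate x/v = 16.5 d).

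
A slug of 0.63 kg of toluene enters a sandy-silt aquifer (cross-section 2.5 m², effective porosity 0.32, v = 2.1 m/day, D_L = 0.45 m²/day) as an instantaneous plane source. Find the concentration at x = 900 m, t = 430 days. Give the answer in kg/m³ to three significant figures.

0.0158 kg/m³

For an instantaneous plane source, C(x,t) = M/(n_e·A·√(4πDt)) · exp(−(x−vt)²/(4Dt)), with n_e·A the pore (flow) area.
Plume center vt = 2.1 × 430 = 903 m, so the well at 900 m is 3 m upgradient of the peak.
√(4πDt) = 49.31 m, giving peak height M/(n_e·A·√(4πDt)) = 0.63/(0.32 × 2.5 × 49.31) = 0.01597 kg/m³.
(x−vt)²/(4Dt) = (-3)²/(4 × 0.45 × 430) = 0.01163; exp(−0.01163) = 0.9884.
C = 0.01597 × 0.9884 = 0.0158 kg/m³.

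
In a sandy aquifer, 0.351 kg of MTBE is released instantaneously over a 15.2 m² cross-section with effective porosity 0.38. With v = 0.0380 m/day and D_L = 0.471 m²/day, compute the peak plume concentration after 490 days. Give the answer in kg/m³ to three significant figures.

The peak of an instantaneous 1D plume sits at x = vt; there the Gaussian factor is 1 and C_max = M/(n_e·A·√(4πDt)), where n_e·A is the pore area the mass is dissolved in.
√(4πDt) = √(4π × 0.471 × 490) = 53.85 m, so C_max = 0.351/(0.38 × 15.2 × 53.85) = 0.00113 kg/m³.

0.00113 kg/m³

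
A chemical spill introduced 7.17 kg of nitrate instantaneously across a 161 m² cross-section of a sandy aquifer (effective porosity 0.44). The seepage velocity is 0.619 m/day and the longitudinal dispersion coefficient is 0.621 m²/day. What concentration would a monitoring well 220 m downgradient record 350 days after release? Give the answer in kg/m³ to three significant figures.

0.00191 kg/m³

For an instantaneous plane source, C(x,t) = M/(n_e·A·√(4πDt)) · exp(−(x−vt)²/(4Dt)), with n_e·A the pore (flow) area.
Plume center vt = 0.619 × 350 = 216.65 m, so the well at 220 m is 3.35 m downgradient of the peak.
√(4πDt) = 52.26 m, giving peak height M/(n_e·A·√(4πDt)) = 7.17/(0.44 × 161 × 52.26) = 0.001937 kg/m³.
(x−vt)²/(4Dt) = (3.35)²/(4 × 0.621 × 350) = 0.01291; exp(−0.01291) = 0.9872.
C = 0.001937 × 0.9872 = 0.00191 kg/m³.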